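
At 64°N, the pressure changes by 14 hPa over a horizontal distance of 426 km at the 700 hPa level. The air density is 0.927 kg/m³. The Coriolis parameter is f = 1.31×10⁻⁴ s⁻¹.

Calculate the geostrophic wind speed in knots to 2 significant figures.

Pressure gradient: |∂P/∂n| = 1400 Pa / 426000 m = 3.29×10⁻³ Pa/m
Geostrophic balance (pressure-gradient force = Coriolis force):
V_g = (1/(fρ)) |∂P/∂n| = 3.29×10⁻³ / (1.31×10⁻⁴ × 0.927) = 27.1 m/s
Converting: 27.1 m/s × 1.944 = 53 knots

53 knots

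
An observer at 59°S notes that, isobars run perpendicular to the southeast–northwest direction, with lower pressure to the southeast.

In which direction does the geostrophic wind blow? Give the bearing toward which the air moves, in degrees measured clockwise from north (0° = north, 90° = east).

The pressure-gradient force points toward the southeast (bearing 135°).
Geostrophic balance: in the Southern Hemisphere the Coriolis force deflects motion to the left, so the geostrophic wind blows 90° to the left of the pressure-gradient force (low pressure on the right).
Rotating 135° by 90° counterclockwise gives 045° — the wind blows toward the northeast.

045°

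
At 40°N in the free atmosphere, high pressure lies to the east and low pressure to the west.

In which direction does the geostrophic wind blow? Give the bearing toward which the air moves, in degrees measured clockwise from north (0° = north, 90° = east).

The pressure-gradient force points toward the west (bearing 270°).
Geostrophic balance: in the Northern Hemisphere the Coriolis force deflects motion to the right, so the geostrophic wind blows 90° to the right of the pressure-gradient force (low pressure on the left).
Rotating 270° by 90° clockwise gives 000° — the wind blows toward the north.

000°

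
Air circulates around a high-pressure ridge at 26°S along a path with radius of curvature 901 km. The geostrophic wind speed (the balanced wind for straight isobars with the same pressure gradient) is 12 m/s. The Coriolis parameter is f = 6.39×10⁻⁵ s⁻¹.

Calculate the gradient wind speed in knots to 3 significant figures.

Around a high, pressure-gradient force acts outward with centrifugal, so Coriolis balances both:
fV = (1/ρ)|∂P/∂n| + V²/R  →  V² − fR·V + fR·V_g = 0
With fR = 6.39×10⁻⁵ × 901×10³ m = 57.6 m/s:
V = [fR − √((fR)² − 4 fR V_g)]/2 = [57.6 − √(57.6² − 4×57.6×12)]/2 = 17 m/s
Supergeostrophic (V > V_g = 12 m/s), as expected around a high.
Converting: 17 m/s × 1.944 = 33.1 knots

33.1 knots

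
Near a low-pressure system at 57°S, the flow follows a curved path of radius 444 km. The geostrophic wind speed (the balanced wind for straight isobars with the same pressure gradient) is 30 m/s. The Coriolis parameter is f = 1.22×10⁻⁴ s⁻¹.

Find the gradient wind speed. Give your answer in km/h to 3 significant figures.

Around a low, centrifugal force acts outward with Coriolis, so pressure-gradient force balances both:
(1/ρ)|∂P/∂n| = fV + V²/R  →  V² + fR·V − fR·V_g = 0
With fR = 1.22×10⁻⁴ × 444×10³ m = 54.2 m/s:
V = [−fR + √((fR)² + 4 fR V_g)]/2 = [−54.2 + √(54.2² + 4×54.2×30)]/2 = 21.5 m/s
Subgeostrophic (V < V_g = 30 m/s), as expected around a low.
Converting: 21.5 m/s × 3.6 = 77.3 km/h

77.3 km/h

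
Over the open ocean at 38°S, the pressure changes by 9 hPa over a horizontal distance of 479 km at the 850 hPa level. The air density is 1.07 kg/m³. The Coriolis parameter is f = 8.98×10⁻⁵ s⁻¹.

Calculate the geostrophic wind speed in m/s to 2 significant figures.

Pressure gradient: |∂P/∂n| = 900 Pa / 479000 m = 1.88×10⁻³ Pa/m
Geostrophic balance (pressure-gradient force = Coriolis force):
V_g = (1/(fρ)) |∂P/∂n| = 1.88×10⁻³ / (8.98×10⁻⁵ × 1.07) = 19.6 m/s

20 m/s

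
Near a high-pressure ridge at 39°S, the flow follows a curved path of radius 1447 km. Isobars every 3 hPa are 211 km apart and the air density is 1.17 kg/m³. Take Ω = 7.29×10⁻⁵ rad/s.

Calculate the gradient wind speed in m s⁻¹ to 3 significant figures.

Coriolis parameter at 39°S:
f = 2Ω sin φ = 2 × 7.29×10⁻⁵ × sin 39° = 9.18×10⁻⁵ s⁻¹
Pressure gradient: |∂P/∂n| = 300 Pa / 211000 m = 1.42×10⁻³ Pa/m
Geostrophic speed: V_g = |∂P/∂n|/(fρ) = 1.42×10⁻³/(9.18×10⁻⁵ × 1.17) = 13.2 m/s
Around a high, pressure-gradient force acts outward with centrifugal, so Coriolis balances both:
fV = (1/ρ)|∂P/∂n| + V²/R  →  V² − fR·V + fR·V_g = 0
With fR = 9.18×10⁻⁵ × 1447×10³ m = 133 m/s:
V = [fR − √((fR)² − 4 fR V_g)]/2 = [133 − √(133² − 4×133×13.2)]/2 = 14.9 m/s
Supergeostrophic (V > V_g = 13.2 m/s), as expected around a high.

14.9 m s⁻¹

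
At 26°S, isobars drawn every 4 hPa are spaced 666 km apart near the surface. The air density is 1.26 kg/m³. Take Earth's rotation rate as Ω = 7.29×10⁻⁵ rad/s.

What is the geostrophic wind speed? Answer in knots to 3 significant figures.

14.5 knots

Coriolis parameter at 26°S:
f = 2Ω sin φ = 2 × 7.29×10⁻⁵ × sin 26° = 6.39×10⁻⁵ s⁻¹
Pressure gradient: |∂P/∂n| = 400 Pa / 666000 m = 6.01×10⁻⁴ Pa/m
Geostrophic balance (pressure-gradient force = Coriolis force):
V_g = (1/(fρ)) |∂P/∂n| = 6.01×10⁻⁴ / (6.39×10⁻⁵ × 1.26) = 7.46 m/s
Converting: 7.46 m/s × 1.944 = 14.5 knots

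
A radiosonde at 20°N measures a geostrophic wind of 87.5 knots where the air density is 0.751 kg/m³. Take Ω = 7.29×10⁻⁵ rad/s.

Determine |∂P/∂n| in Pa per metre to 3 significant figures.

Coriolis parameter at 20°N:
f = 2Ω sin φ = 2 × 7.29×10⁻⁵ × sin 20° = 4.99×10⁻⁵ s⁻¹
Wind speed in SI: 87.5 knots = 45.0 m/s
Geostrophic balance rearranged: |∂P/∂n| = f ρ V_g
|∂P/∂n| = 4.99×10⁻⁵ × 0.751 × 45.0 = 1.69×10⁻³ Pa/m

1.69×10⁻³ Pa/m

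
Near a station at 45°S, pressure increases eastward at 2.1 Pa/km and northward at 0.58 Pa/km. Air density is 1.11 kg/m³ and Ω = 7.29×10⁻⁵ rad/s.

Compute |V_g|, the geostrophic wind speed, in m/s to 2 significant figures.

19 m/s

Coriolis parameter at 45°S:
f = 2Ω sin φ = 2 × 7.29×10⁻⁵ × sin 45° = 1.03×10⁻⁴ s⁻¹
In the Southern Hemisphere f is negative: f = −1.03×10⁻⁴ s⁻¹.
Component geostrophic relations (x east, y north):
u_g = −(1/(fρ)) ∂P/∂y,  v_g = (1/(fρ)) ∂P/∂x
u_g = −(0.58×10⁻³)/(−1.03×10⁻⁴ × 1.11) = 5.07 m/s;  v_g = (2.1×10⁻³)/(−1.03×10⁻⁴ × 1.11) = −18.4 m/s
|V_g| = √(u_g² + v_g²) = 19.0 m/s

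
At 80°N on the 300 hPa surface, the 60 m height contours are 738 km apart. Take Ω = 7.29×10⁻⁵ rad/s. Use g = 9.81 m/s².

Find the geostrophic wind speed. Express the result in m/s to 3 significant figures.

5.55 m/s

Coriolis parameter at 80°N:
f = 2Ω sin φ = 2 × 7.29×10⁻⁵ × sin 80° = 1.44×10⁻⁴ s⁻¹
Height gradient: |∂Z/∂n| = 60 m / 738000 m = 8.13×10⁻⁵
On a pressure surface, geostrophic balance gives V_g = (g/f)|∂Z/∂n|:
V_g = 9.81 × 8.13×10⁻⁵ / 1.44×10⁻⁴ = 5.55 m/s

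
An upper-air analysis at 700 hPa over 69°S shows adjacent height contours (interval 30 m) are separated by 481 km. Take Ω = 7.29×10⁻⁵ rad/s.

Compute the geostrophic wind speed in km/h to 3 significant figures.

16.2 km/h

Coriolis parameter at 69°S:
f = 2Ω sin φ = 2 × 7.29×10⁻⁵ × sin 69° = 1.36×10⁻⁴ s⁻¹
Height gradient: |∂Z/∂n| = 30 m / 481000 m = 6.24×10⁻⁵
On a pressure surface, geostrophic balance gives V_g = (g/f)|∂Z/∂n|:
V_g = 9.81 × 6.24×10⁻⁵ / 1.36×10⁻⁴ = 4.50 m/s
Converting: 4.50 m/s × 3.6 = 16.2 km/h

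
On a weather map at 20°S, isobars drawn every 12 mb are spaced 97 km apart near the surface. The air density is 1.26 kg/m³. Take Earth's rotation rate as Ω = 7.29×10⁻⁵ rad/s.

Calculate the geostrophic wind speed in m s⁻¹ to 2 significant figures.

Coriolis parameter at 20°S:
f = 2Ω sin φ = 2 × 7.29×10⁻⁵ × sin 20° = 4.99×10⁻⁵ s⁻¹
Pressure gradient: |∂P/∂n| = 1200 Pa / 97000 m = 1.24×10⁻² Pa/m
Geostrophic balance (pressure-gradient force = Coriolis force):
V_g = (1/(fρ)) |∂P/∂n| = 1.24×10⁻² / (4.99×10⁻⁵ × 1.26) = 197 m/s

200 m s⁻¹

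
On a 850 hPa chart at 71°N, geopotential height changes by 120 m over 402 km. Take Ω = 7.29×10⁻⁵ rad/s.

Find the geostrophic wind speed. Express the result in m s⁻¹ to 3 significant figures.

21.2 m s⁻¹

Coriolis parameter at 71°N:
f = 2Ω sin φ = 2 × 7.29×10⁻⁵ × sin 71° = 1.38×10⁻⁴ s⁻¹
Height gradient: |∂Z/∂n| = 120 m / 402000 m = 2.99×10⁻⁴
On a pressure surface, geostrophic balance gives V_g = (g/f)|∂Z/∂n|:
V_g = 9.81 × 2.99×10⁻⁴ / 1.38×10⁻⁴ = 21.2 m/s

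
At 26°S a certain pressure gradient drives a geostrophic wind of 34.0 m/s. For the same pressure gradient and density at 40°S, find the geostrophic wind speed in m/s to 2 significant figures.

23 m/s

With the same pressure gradient and density, V_g ∝ 1/f ∝ 1/sin φ.
V₂ = V₁ · sin φ₁ / sin φ₂ = 34.0 × sin 26° / sin 40°
V₂ = 34.0 × 0.4384/0.6428 = 23 m/s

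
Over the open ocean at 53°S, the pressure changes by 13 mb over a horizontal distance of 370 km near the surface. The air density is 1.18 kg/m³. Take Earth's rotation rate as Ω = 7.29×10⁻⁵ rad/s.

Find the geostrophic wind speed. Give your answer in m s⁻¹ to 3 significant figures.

25.6 m s⁻¹

Coriolis parameter at 53°S:
f = 2Ω sin φ = 2 × 7.29×10⁻⁵ × sin 53° = 1.16×10⁻⁴ s⁻¹
Pressure gradient: |∂P/∂n| = 1300 Pa / 370000 m = 3.51×10⁻³ Pa/m
Geostrophic balance (pressure-gradient force = Coriolis force):
V_g = (1/(fρ)) |∂P/∂n| = 3.51×10⁻³ / (1.16×10⁻⁴ × 1.18) = 25.6 m/s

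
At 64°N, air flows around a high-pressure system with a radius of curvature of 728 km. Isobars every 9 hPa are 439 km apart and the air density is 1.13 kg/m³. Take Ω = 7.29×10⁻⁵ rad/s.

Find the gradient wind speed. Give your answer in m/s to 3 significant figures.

16.8 m/s

Coriolis parameter at 64°N:
f = 2Ω sin φ = 2 × 7.29×10⁻⁵ × sin 64° = 1.31×10⁻⁴ s⁻¹
Pressure gradient: |∂P/∂n| = 900 Pa / 439000 m = 2.05×10⁻³ Pa/m
Geostrophic speed: V_g = |∂P/∂n|/(fρ) = 2.05×10⁻³/(1.31×10⁻⁴ × 1.13) = 13.8 m/s
Around a high, pressure-gradient force acts outward with centrifugal, so Coriolis balances both:
fV = (1/ρ)|∂P/∂n| + V²/R  →  V² − fR·V + fR·V_g = 0
With fR = 1.31×10⁻⁴ × 728×10³ m = 95.4 m/s:
V = [fR − √((fR)² − 4 fR V_g)]/2 = [95.4 − √(95.4² − 4×95.4×13.8)]/2 = 16.8 m/s
Supergeostrophic (V > V_g = 13.8 m/s), as expected around a high.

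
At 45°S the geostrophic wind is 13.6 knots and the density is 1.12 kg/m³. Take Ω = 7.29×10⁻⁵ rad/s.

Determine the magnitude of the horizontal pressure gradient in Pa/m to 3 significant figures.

Coriolis parameter at 45°S:
f = 2Ω sin φ = 2 × 7.29×10⁻⁵ × sin 45° = 1.03×10⁻⁴ s⁻¹
Wind speed in SI: 13.6 knots = 7.00 m/s
Geostrophic balance rearranged: |∂P/∂n| = f ρ V_g
|∂P/∂n| = 1.03×10⁻⁴ × 1.12 × 7.00 = 8.08×10⁻⁴ Pa/m

8.08×10⁻⁴ Pa/m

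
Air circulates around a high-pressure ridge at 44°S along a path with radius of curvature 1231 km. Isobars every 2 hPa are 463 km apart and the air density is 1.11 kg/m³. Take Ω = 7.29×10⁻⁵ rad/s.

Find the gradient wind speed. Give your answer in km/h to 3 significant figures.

Coriolis parameter at 44°S:
f = 2Ω sin φ = 2 × 7.29×10⁻⁵ × sin 44° = 1.01×10⁻⁴ s⁻¹
Pressure gradient: |∂P/∂n| = 200 Pa / 463000 m = 4.32×10⁻⁴ Pa/m
Geostrophic speed: V_g = |∂P/∂n|/(fρ) = 4.32×10⁻⁴/(1.01×10⁻⁴ × 1.11) = 3.84 m/s
Around a high, pressure-gradient force acts outward with centrifugal, so Coriolis balances both:
fV = (1/ρ)|∂P/∂n| + V²/R  →  V² − fR·V + fR·V_g = 0
With fR = 1.01×10⁻⁴ × 1231×10³ m = 125 m/s:
V = [fR − √((fR)² − 4 fR V_g)]/2 = [125 − √(125² − 4×125×3.84)]/2 = 3.97 m/s
Supergeostrophic (V > V_g = 3.84 m/s), as expected around a high.
Converting: 3.97 m/s × 3.6 = 14.3 km/h

14.3 km/h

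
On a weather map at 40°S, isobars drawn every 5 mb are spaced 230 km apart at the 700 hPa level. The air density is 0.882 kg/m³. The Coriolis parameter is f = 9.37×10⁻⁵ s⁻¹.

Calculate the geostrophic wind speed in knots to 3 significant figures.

Pressure gradient: |∂P/∂n| = 500 Pa / 230000 m = 2.17×10⁻³ Pa/m
Geostrophic balance (pressure-gradient force = Coriolis force):
V_g = (1/(fρ)) |∂P/∂n| = 2.17×10⁻³ / (9.37×10⁻⁵ × 0.882) = 26.3 m/s
Converting: 26.3 m/s × 1.944 = 51.1 knots

51.1 knots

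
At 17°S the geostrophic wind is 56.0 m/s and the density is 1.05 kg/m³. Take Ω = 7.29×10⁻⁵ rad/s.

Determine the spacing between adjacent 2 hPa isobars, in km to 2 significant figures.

80 km

Coriolis parameter at 17°S:
f = 2Ω sin φ = 2 × 7.29×10⁻⁵ × sin 17° = 4.26×10⁻⁵ s⁻¹
Geostrophic balance rearranged: |∂P/∂n| = f ρ V_g
|∂P/∂n| = 4.26×10⁻⁵ × 1.05 × 56.0 = 2.51×10⁻³ Pa/m
Isobar spacing: Δn = ΔP/|∂P/∂n| = 200 Pa / 2.51×10⁻³ Pa/m = 79792 m ≈ 80 km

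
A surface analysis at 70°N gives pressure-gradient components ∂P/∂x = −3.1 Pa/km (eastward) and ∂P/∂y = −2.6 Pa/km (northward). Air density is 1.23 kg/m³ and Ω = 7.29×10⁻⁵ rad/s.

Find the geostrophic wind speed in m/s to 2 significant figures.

Coriolis parameter at 70°N:
f = 2Ω sin φ = 2 × 7.29×10⁻⁵ × sin 70° = 1.37×10⁻⁴ s⁻¹
Component geostrophic relations (x east, y north):
u_g = −(1/(fρ)) ∂P/∂y,  v_g = (1/(fρ)) ∂P/∂x
u_g = −(−2.6×10⁻³)/(1.37×10⁻⁴ × 1.23) = 15.4 m/s;  v_g = (−3.1×10⁻³)/(1.37×10⁻⁴ × 1.23) = −18.4 m/s
|V_g| = √(u_g² + v_g²) = 24.0 m/s

24 m/s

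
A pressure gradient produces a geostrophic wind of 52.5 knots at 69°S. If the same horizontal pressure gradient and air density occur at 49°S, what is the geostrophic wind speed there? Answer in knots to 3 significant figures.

With the same pressure gradient and density, V_g ∝ 1/f ∝ 1/sin φ.
V₂ = V₁ · sin φ₁ / sin φ₂ = 52.5 × sin 69° / sin 49°
V₂ = 52.5 × 0.9336/0.7547 = 64.9 knots

64.9 knots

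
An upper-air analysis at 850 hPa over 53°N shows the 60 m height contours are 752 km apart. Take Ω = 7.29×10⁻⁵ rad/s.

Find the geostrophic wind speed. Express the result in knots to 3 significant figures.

Coriolis parameter at 53°N:
f = 2Ω sin φ = 2 × 7.29×10⁻⁵ × sin 53° = 1.16×10⁻⁴ s⁻¹
Height gradient: |∂Z/∂n| = 60 m / 752000 m = 7.98×10⁻⁵
On a pressure surface, geostrophic balance gives V_g = (g/f)|∂Z/∂n|:
V_g = 9.81 × 7.98×10⁻⁵ / 1.16×10⁻⁴ = 6.72 m/s
Converting: 6.72 m/s × 1.944 = 13.1 knots

13.1 knots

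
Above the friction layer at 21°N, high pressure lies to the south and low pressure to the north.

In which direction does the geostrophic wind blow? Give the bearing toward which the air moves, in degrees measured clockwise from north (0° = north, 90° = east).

090°

The pressure-gradient force points toward the north (bearing 000°).
Geostrophic balance: in the Northern Hemisphere the Coriolis force deflects motion to the right, so the geostrophic wind blows 90° to the right of the pressure-gradient force (low pressure on the left).
Rotating 000° by 90° clockwise gives 090° — the wind blows toward the east.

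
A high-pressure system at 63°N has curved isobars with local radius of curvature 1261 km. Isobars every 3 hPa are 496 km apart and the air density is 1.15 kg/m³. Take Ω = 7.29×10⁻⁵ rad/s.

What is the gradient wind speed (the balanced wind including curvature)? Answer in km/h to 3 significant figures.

15.0 km/h

Coriolis parameter at 63°N:
f = 2Ω sin φ = 2 × 7.29×10⁻⁵ × sin 63° = 1.30×10⁻⁴ s⁻¹
Pressure gradient: |∂P/∂n| = 300 Pa / 496000 m = 6.05×10⁻⁴ Pa/m
Geostrophic speed: V_g = |∂P/∂n|/(fρ) = 6.05×10⁻⁴/(1.30×10⁻⁴ × 1.15) = 4.05 m/s
Around a high, pressure-gradient force acts outward with centrifugal, so Coriolis balances both:
fV = (1/ρ)|∂P/∂n| + V²/R  →  V² − fR·V + fR·V_g = 0
With fR = 1.30×10⁻⁴ × 1261×10³ m = 164 m/s:
V = [fR − √((fR)² − 4 fR V_g)]/2 = [164 − √(164² − 4×164×4.05)]/2 = 4.15 m/s
Supergeostrophic (V > V_g = 4.05 m/s), as expected around a high.
Converting: 4.15 m/s × 3.6 = 15.0 km/h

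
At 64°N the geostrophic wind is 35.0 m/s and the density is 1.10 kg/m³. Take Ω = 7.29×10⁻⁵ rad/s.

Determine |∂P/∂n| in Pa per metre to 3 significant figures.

Coriolis parameter at 64°N:
f = 2Ω sin φ = 2 × 7.29×10⁻⁵ × sin 64° = 1.31×10⁻⁴ s⁻¹
Geostrophic balance rearranged: |∂P/∂n| = f ρ V_g
|∂P/∂n| = 1.31×10⁻⁴ × 1.10 × 35.0 = 5.05×10⁻³ Pa/m

5.05×10⁻³ Pa/m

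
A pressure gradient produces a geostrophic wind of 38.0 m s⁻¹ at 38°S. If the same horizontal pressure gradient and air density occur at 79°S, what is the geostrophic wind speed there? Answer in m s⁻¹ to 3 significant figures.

With the same pressure gradient and density, V_g ∝ 1/f ∝ 1/sin φ.
V₂ = V₁ · sin φ₁ / sin φ₂ = 38.0 × sin 38° / sin 79°
V₂ = 38.0 × 0.6157/0.9816 = 23.8 m s⁻¹

23.8 m s⁻¹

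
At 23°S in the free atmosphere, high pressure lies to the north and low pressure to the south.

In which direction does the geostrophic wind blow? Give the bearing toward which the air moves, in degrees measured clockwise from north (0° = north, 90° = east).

The pressure-gradient force points toward the south (bearing 180°).
Geostrophic balance: in the Southern Hemisphere the Coriolis force deflects motion to the left, so the geostrophic wind blows 90° to the left of the pressure-gradient force (low pressure on the right).
Rotating 180° by 90° counterclockwise gives 090° — the wind blows toward the east.

090°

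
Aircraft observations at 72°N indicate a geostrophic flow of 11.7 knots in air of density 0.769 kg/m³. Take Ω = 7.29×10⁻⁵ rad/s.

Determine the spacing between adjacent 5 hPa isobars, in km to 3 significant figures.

Coriolis parameter at 72°N:
f = 2Ω sin φ = 2 × 7.29×10⁻⁵ × sin 72° = 1.39×10⁻⁴ s⁻¹
Wind speed in SI: 11.7 knots = 6.02 m/s
Geostrophic balance rearranged: |∂P/∂n| = f ρ V_g
|∂P/∂n| = 1.39×10⁻⁴ × 0.769 × 6.02 = 6.42×10⁻⁴ Pa/m
Isobar spacing: Δn = ΔP/|∂P/∂n| = 500 Pa / 6.42×10⁻⁴ Pa/m = 779033 m ≈ 779 km

779 km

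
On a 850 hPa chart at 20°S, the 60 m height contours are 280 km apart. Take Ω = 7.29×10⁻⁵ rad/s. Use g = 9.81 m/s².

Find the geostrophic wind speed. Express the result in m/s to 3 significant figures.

Coriolis parameter at 20°S:
f = 2Ω sin φ = 2 × 7.29×10⁻⁵ × sin 20° = 4.99×10⁻⁵ s⁻¹
Height gradient: |∂Z/∂n| = 60 m / 280000 m = 2.14×10⁻⁴
On a pressure surface, geostrophic balance gives V_g = (g/f)|∂Z/∂n|:
V_g = 9.81 × 2.14×10⁻⁴ / 4.99×10⁻⁵ = 42.2 m/s

42.2 m/s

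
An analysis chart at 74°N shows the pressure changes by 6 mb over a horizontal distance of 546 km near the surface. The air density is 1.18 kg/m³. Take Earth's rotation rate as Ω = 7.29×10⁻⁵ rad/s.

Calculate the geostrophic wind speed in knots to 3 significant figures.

12.9 knots

Coriolis parameter at 74°N:
f = 2Ω sin φ = 2 × 7.29×10⁻⁵ × sin 74° = 1.40×10⁻⁴ s⁻¹
Pressure gradient: |∂P/∂n| = 600 Pa / 546000 m = 1.10×10⁻³ Pa/m
Geostrophic balance (pressure-gradient force = Coriolis force):
V_g = (1/(fρ)) |∂P/∂n| = 1.10×10⁻³ / (1.40×10⁻⁴ × 1.18) = 6.64 m/s
Converting: 6.64 m/s × 1.944 = 12.9 knots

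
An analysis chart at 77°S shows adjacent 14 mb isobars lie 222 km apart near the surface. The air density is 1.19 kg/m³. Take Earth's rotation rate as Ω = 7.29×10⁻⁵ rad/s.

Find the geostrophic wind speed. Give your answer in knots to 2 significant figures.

73 knots

Coriolis parameter at 77°S:
f = 2Ω sin φ = 2 × 7.29×10⁻⁵ × sin 77° = 1.42×10⁻⁴ s⁻¹
Pressure gradient: |∂P/∂n| = 1400 Pa / 222000 m = 6.31×10⁻³ Pa/m
Geostrophic balance (pressure-gradient force = Coriolis force):
V_g = (1/(fρ)) |∂P/∂n| = 6.31×10⁻³ / (1.42×10⁻⁴ × 1.19) = 37.3 m/s
Converting: 37.3 m/s × 1.944 = 73 knots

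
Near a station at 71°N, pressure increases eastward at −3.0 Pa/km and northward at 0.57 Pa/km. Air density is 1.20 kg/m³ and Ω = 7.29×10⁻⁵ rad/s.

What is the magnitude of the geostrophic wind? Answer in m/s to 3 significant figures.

18.5 m/s

Coriolis parameter at 71°N:
f = 2Ω sin φ = 2 × 7.29×10⁻⁵ × sin 71° = 1.38×10⁻⁴ s⁻¹
Component geostrophic relations (x east, y north):
u_g = −(1/(fρ)) ∂P/∂y,  v_g = (1/(fρ)) ∂P/∂x
u_g = −(0.57×10⁻³)/(1.38×10⁻⁴ × 1.20) = −3.45 m/s;  v_g = (−3.0×10⁻³)/(1.38×10⁻⁴ × 1.20) = −18.1 m/s
|V_g| = √(u_g² + v_g²) = 18.5 m/s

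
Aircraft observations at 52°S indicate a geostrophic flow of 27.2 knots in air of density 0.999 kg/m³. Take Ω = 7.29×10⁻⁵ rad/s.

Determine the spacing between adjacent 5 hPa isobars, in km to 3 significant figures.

Coriolis parameter at 52°S:
f = 2Ω sin φ = 2 × 7.29×10⁻⁵ × sin 52° = 1.15×10⁻⁴ s⁻¹
Wind speed in SI: 27.2 knots = 14.0 m/s
Geostrophic balance rearranged: |∂P/∂n| = f ρ V_g
|∂P/∂n| = 1.15×10⁻⁴ × 0.999 × 14.0 = 1.61×10⁻³ Pa/m
Isobar spacing: Δn = ΔP/|∂P/∂n| = 500 Pa / 1.61×10⁻³ Pa/m = 311321 m ≈ 311 km

311 km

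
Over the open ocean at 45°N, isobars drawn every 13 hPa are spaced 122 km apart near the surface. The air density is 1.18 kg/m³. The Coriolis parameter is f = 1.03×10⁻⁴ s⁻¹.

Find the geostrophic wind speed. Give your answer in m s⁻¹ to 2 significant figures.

88 m s⁻¹

Pressure gradient: |∂P/∂n| = 1300 Pa / 122000 m = 1.07×10⁻² Pa/m
Geostrophic balance (pressure-gradient force = Coriolis force):
V_g = (1/(fρ)) |∂P/∂n| = 1.07×10⁻² / (1.03×10⁻⁴ × 1.18) = 87.7 m/s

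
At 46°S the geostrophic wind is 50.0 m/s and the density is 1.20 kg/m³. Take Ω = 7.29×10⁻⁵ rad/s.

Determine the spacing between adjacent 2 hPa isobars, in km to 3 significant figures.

Coriolis parameter at 46°S:
f = 2Ω sin φ = 2 × 7.29×10⁻⁵ × sin 46° = 1.05×10⁻⁴ s⁻¹
Geostrophic balance rearranged: |∂P/∂n| = f ρ V_g
|∂P/∂n| = 1.05×10⁻⁴ × 1.20 × 50.0 = 6.29×10⁻³ Pa/m
Isobar spacing: Δn = ΔP/|∂P/∂n| = 200 Pa / 6.29×10⁻³ Pa/m = 31782 m ≈ 31.8 km

31.8 km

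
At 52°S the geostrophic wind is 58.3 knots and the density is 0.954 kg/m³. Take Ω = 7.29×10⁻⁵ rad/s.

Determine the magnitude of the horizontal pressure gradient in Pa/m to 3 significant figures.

3.29×10⁻³ Pa/m

Coriolis parameter at 52°S:
f = 2Ω sin φ = 2 × 7.29×10⁻⁵ × sin 52° = 1.15×10⁻⁴ s⁻¹
Wind speed in SI: 58.3 knots = 30.0 m/s
Geostrophic balance rearranged: |∂P/∂n| = f ρ V_g
|∂P/∂n| = 1.15×10⁻⁴ × 0.954 × 30.0 = 3.29×10⁻³ Pa/m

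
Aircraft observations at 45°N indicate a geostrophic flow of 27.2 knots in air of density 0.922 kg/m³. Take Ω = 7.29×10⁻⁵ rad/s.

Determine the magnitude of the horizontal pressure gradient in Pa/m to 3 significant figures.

1.33×10⁻³ Pa/m

Coriolis parameter at 45°N:
f = 2Ω sin φ = 2 × 7.29×10⁻⁵ × sin 45° = 1.03×10⁻⁴ s⁻¹
Wind speed in SI: 27.2 knots = 14.0 m/s
Geostrophic balance rearranged: |∂P/∂n| = f ρ V_g
|∂P/∂n| = 1.03×10⁻⁴ × 0.922 × 14.0 = 1.33×10⁻³ Pa/m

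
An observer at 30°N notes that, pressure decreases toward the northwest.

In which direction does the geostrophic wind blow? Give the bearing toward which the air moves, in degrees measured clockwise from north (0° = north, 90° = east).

045°

The pressure-gradient force points toward the northwest (bearing 315°).
Geostrophic balance: in the Northern Hemisphere the Coriolis force deflects motion to the right, so the geostrophic wind blows 90° to the right of the pressure-gradient force (low pressure on the left).
Rotating 315° by 90° clockwise gives 045° — the wind blows toward the northeast.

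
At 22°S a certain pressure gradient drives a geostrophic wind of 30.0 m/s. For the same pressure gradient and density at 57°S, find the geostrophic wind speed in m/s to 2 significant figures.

13 m/s

With the same pressure gradient and density, V_g ∝ 1/f ∝ 1/sin φ.
V₂ = V₁ · sin φ₁ / sin φ₂ = 30.0 × sin 22° / sin 57°
V₂ = 30.0 × 0.3746/0.8387 = 13 m/s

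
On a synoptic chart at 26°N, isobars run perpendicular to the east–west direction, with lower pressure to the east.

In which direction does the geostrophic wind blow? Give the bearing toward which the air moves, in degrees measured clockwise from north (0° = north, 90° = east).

180°

The pressure-gradient force points toward the east (bearing 090°).
Geostrophic balance: in the Northern Hemisphere the Coriolis force deflects motion to the right, so the geostrophic wind blows 90° to the right of the pressure-gradient force (low pressure on the left).
Rotating 090° by 90° clockwise gives 180° — the wind blows toward the south.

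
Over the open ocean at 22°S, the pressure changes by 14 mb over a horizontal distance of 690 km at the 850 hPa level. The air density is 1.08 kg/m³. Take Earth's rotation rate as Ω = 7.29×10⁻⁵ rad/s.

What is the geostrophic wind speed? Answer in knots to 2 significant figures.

Coriolis parameter at 22°S:
f = 2Ω sin φ = 2 × 7.29×10⁻⁵ × sin 22° = 5.46×10⁻⁵ s⁻¹
Pressure gradient: |∂P/∂n| = 1400 Pa / 690000 m = 2.03×10⁻³ Pa/m
Geostrophic balance (pressure-gradient force = Coriolis force):
V_g = (1/(fρ)) |∂P/∂n| = 2.03×10⁻³ / (5.46×10⁻⁵ × 1.08) = 34.4 m/s
Converting: 34.4 m/s × 1.944 = 67 knots

67 knots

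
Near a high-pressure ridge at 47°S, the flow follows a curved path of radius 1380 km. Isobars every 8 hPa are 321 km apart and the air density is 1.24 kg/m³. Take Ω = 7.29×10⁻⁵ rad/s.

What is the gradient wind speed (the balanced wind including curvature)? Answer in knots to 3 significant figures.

43.1 knots

Coriolis parameter at 47°S:
f = 2Ω sin φ = 2 × 7.29×10⁻⁵ × sin 47° = 1.07×10⁻⁴ s⁻¹
Pressure gradient: |∂P/∂n| = 800 Pa / 321000 m = 2.49×10⁻³ Pa/m
Geostrophic speed: V_g = |∂P/∂n|/(fρ) = 2.49×10⁻³/(1.07×10⁻⁴ × 1.24) = 18.8 m/s
Around a high, pressure-gradient force acts outward with centrifugal, so Coriolis balances both:
fV = (1/ρ)|∂P/∂n| + V²/R  →  V² − fR·V + fR·V_g = 0
With fR = 1.07×10⁻⁴ × 1380×10³ m = 147 m/s:
V = [fR − √((fR)² − 4 fR V_g)]/2 = [147 − √(147² − 4×147×18.8)]/2 = 22.2 m/s
Supergeostrophic (V > V_g = 18.8 m/s), as expected around a high.
Converting: 22.2 m/s × 1.944 = 43.1 knots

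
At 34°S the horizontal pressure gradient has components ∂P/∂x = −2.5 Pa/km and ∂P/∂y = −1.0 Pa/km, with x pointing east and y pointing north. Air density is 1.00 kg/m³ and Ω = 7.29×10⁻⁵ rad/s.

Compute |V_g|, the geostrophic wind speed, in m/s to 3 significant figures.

33.0 m/s

Coriolis parameter at 34°S:
f = 2Ω sin φ = 2 × 7.29×10⁻⁵ × sin 34° = 8.15×10⁻⁵ s⁻¹
In the Southern Hemisphere f is negative: f = −8.15×10⁻⁵ s⁻¹.
Component geostrophic relations (x east, y north):
u_g = −(1/(fρ)) ∂P/∂y,  v_g = (1/(fρ)) ∂P/∂x
u_g = −(−1.0×10⁻³)/(−8.15×10⁻⁵ × 1.00) = −12.3 m/s;  v_g = (−2.5×10⁻³)/(−8.15×10⁻⁵ × 1.00) = 30.7 m/s
|V_g| = √(u_g² + v_g²) = 33.0 m/s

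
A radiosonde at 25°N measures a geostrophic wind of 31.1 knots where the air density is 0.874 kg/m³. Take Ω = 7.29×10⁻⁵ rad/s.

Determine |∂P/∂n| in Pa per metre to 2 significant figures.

8.6×10⁻⁴ Pa/m

Coriolis parameter at 25°N:
f = 2Ω sin φ = 2 × 7.29×10⁻⁵ × sin 25° = 6.16×10⁻⁵ s⁻¹
Wind speed in SI: 31.1 knots = 16.0 m/s
Geostrophic balance rearranged: |∂P/∂n| = f ρ V_g
|∂P/∂n| = 6.16×10⁻⁵ × 0.874 × 16.0 = 8.62×10⁻⁴ Pa/m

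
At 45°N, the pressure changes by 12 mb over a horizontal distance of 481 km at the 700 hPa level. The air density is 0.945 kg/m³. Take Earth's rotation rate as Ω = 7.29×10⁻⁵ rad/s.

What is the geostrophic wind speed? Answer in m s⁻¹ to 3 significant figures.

25.6 m s⁻¹

Coriolis parameter at 45°N:
f = 2Ω sin φ = 2 × 7.29×10⁻⁵ × sin 45° = 1.03×10⁻⁴ s⁻¹
Pressure gradient: |∂P/∂n| = 1200 Pa / 481000 m = 2.49×10⁻³ Pa/m
Geostrophic balance (pressure-gradient force = Coriolis force):
V_g = (1/(fρ)) |∂P/∂n| = 2.49×10⁻³ / (1.03×10⁻⁴ × 0.945) = 25.6 m/s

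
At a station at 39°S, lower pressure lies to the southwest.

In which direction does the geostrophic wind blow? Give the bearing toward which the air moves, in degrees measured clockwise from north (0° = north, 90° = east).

The pressure-gradient force points toward the southwest (bearing 225°).
Geostrophic balance: in the Southern Hemisphere the Coriolis force deflects motion to the left, so the geostrophic wind blows 90° to the left of the pressure-gradient force (low pressure on the right).
Rotating 225° by 90° counterclockwise gives 135° — the wind blows toward the southeast.

135°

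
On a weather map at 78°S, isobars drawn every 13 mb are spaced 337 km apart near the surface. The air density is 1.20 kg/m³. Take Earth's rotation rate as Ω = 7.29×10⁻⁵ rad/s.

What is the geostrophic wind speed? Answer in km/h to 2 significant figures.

81 km/h

Coriolis parameter at 78°S:
f = 2Ω sin φ = 2 × 7.29×10⁻⁵ × sin 78° = 1.43×10⁻⁴ s⁻¹
Pressure gradient: |∂P/∂n| = 1300 Pa / 337000 m = 3.86×10⁻³ Pa/m
Geostrophic balance (pressure-gradient force = Coriolis force):
V_g = (1/(fρ)) |∂P/∂n| = 3.86×10⁻³ / (1.43×10⁻⁴ × 1.20) = 22.5 m/s
Converting: 22.5 m/s × 3.6 = 81 km/h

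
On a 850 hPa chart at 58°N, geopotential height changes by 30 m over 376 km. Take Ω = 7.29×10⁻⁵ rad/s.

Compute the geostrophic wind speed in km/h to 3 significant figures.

Coriolis parameter at 58°N:
f = 2Ω sin φ = 2 × 7.29×10⁻⁵ × sin 58° = 1.24×10⁻⁴ s⁻¹
Height gradient: |∂Z/∂n| = 30 m / 376000 m = 7.98×10⁻⁵
On a pressure surface, geostrophic balance gives V_g = (g/f)|∂Z/∂n|:
V_g = 9.81 × 7.98×10⁻⁵ / 1.24×10⁻⁴ = 6.33 m/s
Converting: 6.33 m/s × 3.6 = 22.8 km/h

22.8 km/h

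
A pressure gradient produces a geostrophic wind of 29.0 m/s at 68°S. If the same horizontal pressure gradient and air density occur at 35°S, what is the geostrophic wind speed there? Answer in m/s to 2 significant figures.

With the same pressure gradient and density, V_g ∝ 1/f ∝ 1/sin φ.
V₂ = V₁ · sin φ₁ / sin φ₂ = 29.0 × sin 68° / sin 35°
V₂ = 29.0 × 0.9272/0.5736 = 47 m/s

47 m/s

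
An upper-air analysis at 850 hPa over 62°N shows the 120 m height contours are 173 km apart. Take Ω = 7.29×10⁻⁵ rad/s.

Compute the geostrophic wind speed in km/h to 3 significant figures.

190 km/h

Coriolis parameter at 62°N:
f = 2Ω sin φ = 2 × 7.29×10⁻⁵ × sin 62° = 1.29×10⁻⁴ s⁻¹
Height gradient: |∂Z/∂n| = 120 m / 173000 m = 6.94×10⁻⁴
On a pressure surface, geostrophic balance gives V_g = (g/f)|∂Z/∂n|:
V_g = 9.81 × 6.94×10⁻⁴ / 1.29×10⁻⁴ = 52.9 m/s
Converting: 52.9 m/s × 3.6 = 190 km/h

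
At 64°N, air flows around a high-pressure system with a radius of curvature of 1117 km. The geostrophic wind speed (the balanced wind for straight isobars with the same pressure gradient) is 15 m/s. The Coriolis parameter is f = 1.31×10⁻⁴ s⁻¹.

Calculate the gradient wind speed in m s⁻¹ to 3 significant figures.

Around a high, pressure-gradient force acts outward with centrifugal, so Coriolis balances both:
fV = (1/ρ)|∂P/∂n| + V²/R  →  V² − fR·V + fR·V_g = 0
With fR = 1.31×10⁻⁴ × 1117×10³ m = 146 m/s:
V = [fR − √((fR)² − 4 fR V_g)]/2 = [146 − √(146² − 4×146×15)]/2 = 17 m/s
Supergeostrophic (V > V_g = 15 m/s), as expected around a high.

17.0 m s⁻¹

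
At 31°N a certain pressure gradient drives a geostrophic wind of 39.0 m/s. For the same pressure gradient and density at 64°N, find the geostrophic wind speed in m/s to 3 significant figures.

With the same pressure gradient and density, V_g ∝ 1/f ∝ 1/sin φ.
V₂ = V₁ · sin φ₁ / sin φ₂ = 39.0 × sin 31° / sin 64°
V₂ = 39.0 × 0.5150/0.8988 = 22.3 m/s

22.3 m/s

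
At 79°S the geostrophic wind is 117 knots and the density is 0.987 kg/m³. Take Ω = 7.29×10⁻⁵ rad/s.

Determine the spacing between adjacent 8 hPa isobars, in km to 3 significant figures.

Coriolis parameter at 79°S:
f = 2Ω sin φ = 2 × 7.29×10⁻⁵ × sin 79° = 1.43×10⁻⁴ s⁻¹
Wind speed in SI: 117 knots = 60.2 m/s
Geostrophic balance rearranged: |∂P/∂n| = f ρ V_g
|∂P/∂n| = 1.43×10⁻⁴ × 0.987 × 60.2 = 8.50×10⁻³ Pa/m
Isobar spacing: Δn = ΔP/|∂P/∂n| = 800 Pa / 8.50×10⁻³ Pa/m = 94090 m ≈ 94.1 km

94.1 km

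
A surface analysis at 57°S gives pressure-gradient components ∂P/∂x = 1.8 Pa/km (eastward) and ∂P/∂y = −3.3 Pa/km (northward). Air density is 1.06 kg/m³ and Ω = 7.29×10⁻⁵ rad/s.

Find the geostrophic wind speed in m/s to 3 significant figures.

29.0 m/s

Coriolis parameter at 57°S:
f = 2Ω sin φ = 2 × 7.29×10⁻⁵ × sin 57° = 1.22×10⁻⁴ s⁻¹
In the Southern Hemisphere f is negative: f = −1.22×10⁻⁴ s⁻¹.
Component geostrophic relations (x east, y north):
u_g = −(1/(fρ)) ∂P/∂y,  v_g = (1/(fρ)) ∂P/∂x
u_g = −(−3.3×10⁻³)/(−1.22×10⁻⁴ × 1.06) = −25.5 m/s;  v_g = (1.8×10⁻³)/(−1.22×10⁻⁴ × 1.06) = −13.9 m/s
|V_g| = √(u_g² + v_g²) = 29.0 m/s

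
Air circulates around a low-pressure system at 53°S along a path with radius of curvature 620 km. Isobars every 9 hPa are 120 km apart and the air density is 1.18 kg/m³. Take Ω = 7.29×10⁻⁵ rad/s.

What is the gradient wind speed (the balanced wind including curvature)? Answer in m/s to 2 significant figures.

36 m/s

Coriolis parameter at 53°S:
f = 2Ω sin φ = 2 × 7.29×10⁻⁵ × sin 53° = 1.16×10⁻⁴ s⁻¹
Pressure gradient: |∂P/∂n| = 900 Pa / 120000 m = 7.50×10⁻³ Pa/m
Geostrophic speed: V_g = |∂P/∂n|/(fρ) = 7.50×10⁻³/(1.16×10⁻⁴ × 1.18) = 54.6 m/s
Around a low, centrifugal force acts outward with Coriolis, so pressure-gradient force balances both:
(1/ρ)|∂P/∂n| = fV + V²/R  →  V² + fR·V − fR·V_g = 0
With fR = 1.16×10⁻⁴ × 620×10³ m = 72.2 m/s:
V = [−fR + √((fR)² + 4 fR V_g)]/2 = [−72.2 + √(72.2² + 4×72.2×54.6)]/2 = 36.3 m/s
Subgeostrophic (V < V_g = 54.6 m/s), as expected around a low.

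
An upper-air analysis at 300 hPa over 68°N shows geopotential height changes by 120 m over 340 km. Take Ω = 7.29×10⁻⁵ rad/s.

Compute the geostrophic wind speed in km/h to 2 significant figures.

Coriolis parameter at 68°N:
f = 2Ω sin φ = 2 × 7.29×10⁻⁵ × sin 68° = 1.35×10⁻⁴ s⁻¹
Height gradient: |∂Z/∂n| = 120 m / 340000 m = 3.53×10⁻⁴
On a pressure surface, geostrophic balance gives V_g = (g/f)|∂Z/∂n|:
V_g = 9.81 × 3.53×10⁻⁴ / 1.35×10⁻⁴ = 25.6 m/s
Converting: 25.6 m/s × 3.6 = 92 km/h

92 km/h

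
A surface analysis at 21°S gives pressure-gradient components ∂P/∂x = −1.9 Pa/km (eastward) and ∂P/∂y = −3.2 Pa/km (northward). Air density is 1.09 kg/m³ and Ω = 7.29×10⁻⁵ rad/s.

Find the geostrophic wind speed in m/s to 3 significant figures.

Coriolis parameter at 21°S:
f = 2Ω sin φ = 2 × 7.29×10⁻⁵ × sin 21° = 5.23×10⁻⁵ s⁻¹
In the Southern Hemisphere f is negative: f = −5.23×10⁻⁵ s⁻¹.
Component geostrophic relations (x east, y north):
u_g = −(1/(fρ)) ∂P/∂y,  v_g = (1/(fρ)) ∂P/∂x
u_g = −(−3.2×10⁻³)/(−5.23×10⁻⁵ × 1.09) = −56.2 m/s;  v_g = (−1.9×10⁻³)/(−5.23×10⁻⁵ × 1.09) = 33.4 m/s
|V_g| = √(u_g² + v_g²) = 65.3 m/s

65.3 m/s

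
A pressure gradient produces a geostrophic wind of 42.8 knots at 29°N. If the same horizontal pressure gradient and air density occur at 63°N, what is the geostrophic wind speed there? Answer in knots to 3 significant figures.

With the same pressure gradient and density, V_g ∝ 1/f ∝ 1/sin φ.
V₂ = V₁ · sin φ₁ / sin φ₂ = 42.8 × sin 29° / sin 63°
V₂ = 42.8 × 0.4848/0.8910 = 23.3 knots

23.3 knots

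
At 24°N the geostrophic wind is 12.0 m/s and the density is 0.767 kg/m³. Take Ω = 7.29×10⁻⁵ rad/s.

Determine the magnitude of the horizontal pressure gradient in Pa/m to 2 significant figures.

Coriolis parameter at 24°N:
f = 2Ω sin φ = 2 × 7.29×10⁻⁵ × sin 24° = 5.93×10⁻⁵ s⁻¹
Geostrophic balance rearranged: |∂P/∂n| = f ρ V_g
|∂P/∂n| = 5.93×10⁻⁵ × 0.767 × 12.0 = 5.46×10⁻⁴ Pa/m

5.5×10⁻⁴ Pa/m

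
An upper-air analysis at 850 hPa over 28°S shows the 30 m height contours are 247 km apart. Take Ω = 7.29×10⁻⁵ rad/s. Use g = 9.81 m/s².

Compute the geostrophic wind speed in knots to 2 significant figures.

Coriolis parameter at 28°S:
f = 2Ω sin φ = 2 × 7.29×10⁻⁵ × sin 28° = 6.84×10⁻⁵ s⁻¹
Height gradient: |∂Z/∂n| = 30 m / 247000 m = 1.21×10⁻⁴
On a pressure surface, geostrophic balance gives V_g = (g/f)|∂Z/∂n|:
V_g = 9.81 × 1.21×10⁻⁴ / 6.84×10⁻⁵ = 17.4 m/s
Converting: 17.4 m/s × 1.944 = 34 knots

34 knots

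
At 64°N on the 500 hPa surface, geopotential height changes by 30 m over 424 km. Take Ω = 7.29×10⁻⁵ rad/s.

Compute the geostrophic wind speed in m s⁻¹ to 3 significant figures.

Coriolis parameter at 64°N:
f = 2Ω sin φ = 2 × 7.29×10⁻⁵ × sin 64° = 1.31×10⁻⁴ s⁻¹
Height gradient: |∂Z/∂n| = 30 m / 424000 m = 7.08×10⁻⁵
On a pressure surface, geostrophic balance gives V_g = (g/f)|∂Z/∂n|:
V_g = 9.81 × 7.08×10⁻⁵ / 1.31×10⁻⁴ = 5.30 m/s

5.30 m s⁻¹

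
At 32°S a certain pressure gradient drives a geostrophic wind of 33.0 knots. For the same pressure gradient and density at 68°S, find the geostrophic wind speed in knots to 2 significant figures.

19 knots

With the same pressure gradient and density, V_g ∝ 1/f ∝ 1/sin φ.
V₂ = V₁ · sin φ₁ / sin φ₂ = 33.0 × sin 32° / sin 68°
V₂ = 33.0 × 0.5299/0.9272 = 19 knots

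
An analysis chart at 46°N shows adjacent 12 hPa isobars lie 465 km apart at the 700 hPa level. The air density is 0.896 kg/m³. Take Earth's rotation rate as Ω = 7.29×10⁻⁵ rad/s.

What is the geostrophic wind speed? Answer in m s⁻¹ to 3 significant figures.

Coriolis parameter at 46°N:
f = 2Ω sin φ = 2 × 7.29×10⁻⁵ × sin 46° = 1.05×10⁻⁴ s⁻¹
Pressure gradient: |∂P/∂n| = 1200 Pa / 465000 m = 2.58×10⁻³ Pa/m
Geostrophic balance (pressure-gradient force = Coriolis force):
V_g = (1/(fρ)) |∂P/∂n| = 2.58×10⁻³ / (1.05×10⁻⁴ × 0.896) = 27.5 m/s

27.5 m s⁻¹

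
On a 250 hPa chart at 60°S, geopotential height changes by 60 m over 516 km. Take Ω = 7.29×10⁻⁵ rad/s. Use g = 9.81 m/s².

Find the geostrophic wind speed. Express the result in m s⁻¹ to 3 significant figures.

Coriolis parameter at 60°S:
f = 2Ω sin φ = 2 × 7.29×10⁻⁵ × sin 60° = 1.26×10⁻⁴ s⁻¹
Height gradient: |∂Z/∂n| = 60 m / 516000 m = 1.16×10⁻⁴
On a pressure surface, geostrophic balance gives V_g = (g/f)|∂Z/∂n|:
V_g = 9.81 × 1.16×10⁻⁴ / 1.26×10⁻⁴ = 9.03 m/s

9.03 m s⁻¹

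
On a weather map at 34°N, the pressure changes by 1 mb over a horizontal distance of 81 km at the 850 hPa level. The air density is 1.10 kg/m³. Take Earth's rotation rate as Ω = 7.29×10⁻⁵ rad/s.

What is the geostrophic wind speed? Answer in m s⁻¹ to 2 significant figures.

14 m s⁻¹

Coriolis parameter at 34°N:
f = 2Ω sin φ = 2 × 7.29×10⁻⁵ × sin 34° = 8.15×10⁻⁵ s⁻¹
Pressure gradient: |∂P/∂n| = 100 Pa / 81000 m = 1.23×10⁻³ Pa/m
Geostrophic balance (pressure-gradient force = Coriolis force):
V_g = (1/(fρ)) |∂P/∂n| = 1.23×10⁻³ / (8.15×10⁻⁵ × 1.10) = 13.8 m/s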